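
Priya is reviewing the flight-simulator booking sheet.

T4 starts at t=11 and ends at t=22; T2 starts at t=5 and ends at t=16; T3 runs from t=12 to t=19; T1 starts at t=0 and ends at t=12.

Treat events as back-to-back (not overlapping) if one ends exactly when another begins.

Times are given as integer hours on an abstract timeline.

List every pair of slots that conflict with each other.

T1 & T2, T1 & T4, T2 & T3, T2 & T4, T3 & T4

Check each pair: they overlap iff neither finishes before the other starts.
Sorted by start: T1, T2, T4, T3.
T2 starts before T1 ends → T1 and T2 overlap.
T4 starts before T1 ends → T1 and T4 overlap.
T3 starts exactly when T1 ends (back-to-back, no overlap).
T4 starts before T2 ends → T2 and T4 overlap.
T3 starts before T2 ends → T2 and T3 overlap.
T3 starts before T4 ends → T4 and T3 overlap.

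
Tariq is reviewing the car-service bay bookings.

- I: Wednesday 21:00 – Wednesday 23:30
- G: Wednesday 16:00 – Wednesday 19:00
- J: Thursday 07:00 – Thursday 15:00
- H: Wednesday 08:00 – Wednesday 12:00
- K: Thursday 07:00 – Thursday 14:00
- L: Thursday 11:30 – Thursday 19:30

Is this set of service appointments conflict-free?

No

Check each pair: they overlap iff neither finishes before the other starts.
Sorted by start: H, G, I, J, K, L.
G starts after H ends, so nothing later overlaps H either.
I starts after G ends, so nothing later overlaps G either.
J starts after I ends, so nothing later overlaps I either.
K starts before J ends → J and K overlap.
That's a conflict, so the schedule is not conflict-free.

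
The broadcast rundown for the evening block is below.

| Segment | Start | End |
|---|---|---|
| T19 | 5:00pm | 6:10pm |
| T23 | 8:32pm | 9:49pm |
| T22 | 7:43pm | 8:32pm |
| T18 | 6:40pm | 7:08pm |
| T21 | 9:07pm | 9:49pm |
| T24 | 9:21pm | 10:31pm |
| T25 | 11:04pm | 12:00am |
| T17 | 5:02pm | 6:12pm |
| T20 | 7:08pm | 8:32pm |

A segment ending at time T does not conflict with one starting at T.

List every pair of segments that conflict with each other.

T17 & T19, T20 & T22, T21 & T23, T21 & T24, T23 & T24

Check each pair: they overlap iff neither finishes before the other starts.
Sorted by start: T19, T17, T18, T20, T22, T23, T21, T24, T25.
T17 starts before T19 ends → T19 and T17 overlap.
T18 starts after T19 ends — done with T19.
T18 starts after T17 ends — done with T17.
T20 starts exactly when T18 ends (back-to-back, no overlap) — done with T18.
T22 starts before T20 ends → T20 and T22 overlap.
T23 starts exactly when T20 ends (back-to-back, no overlap) — done with T20.
T23 starts exactly when T22 ends (back-to-back, no overlap) — done with T22.
T21 starts before T23 ends → T23 and T21 overlap.
T24 starts before T23 ends → T23 and T24 overlap.
T25 starts after T23 ends.
T24 starts before T21 ends → T21 and T24 overlap.
T25 starts after T21 ends.
T25 starts after T24 ends.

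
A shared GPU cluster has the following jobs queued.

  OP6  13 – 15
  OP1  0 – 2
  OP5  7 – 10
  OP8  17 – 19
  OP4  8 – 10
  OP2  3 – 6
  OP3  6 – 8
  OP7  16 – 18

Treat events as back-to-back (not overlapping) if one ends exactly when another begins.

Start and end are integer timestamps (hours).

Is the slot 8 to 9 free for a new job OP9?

No — it overlaps OP4, OP5

OP1: ends 2 at or before OP9 starts 8 → clear.
OP2: ends 6 at or before OP9 starts 8 → clear.
OP3: ends 8 at or before OP9 starts 8 → clear.
OP5: starts 7 before OP9 ends 9, and ends 10 after OP9 starts 8 → overlap.
OP4: starts 8 before OP9 ends 9, and ends 10 after OP9 starts 8 → overlap.
OP6: starts 13 at or after OP9 ends 9 → clear.
OP7: starts 16 at or after OP9 ends 9 → clear.
OP8: starts 17 at or after OP9 ends 9 → clear.
OP9 overlaps OP4, OP5.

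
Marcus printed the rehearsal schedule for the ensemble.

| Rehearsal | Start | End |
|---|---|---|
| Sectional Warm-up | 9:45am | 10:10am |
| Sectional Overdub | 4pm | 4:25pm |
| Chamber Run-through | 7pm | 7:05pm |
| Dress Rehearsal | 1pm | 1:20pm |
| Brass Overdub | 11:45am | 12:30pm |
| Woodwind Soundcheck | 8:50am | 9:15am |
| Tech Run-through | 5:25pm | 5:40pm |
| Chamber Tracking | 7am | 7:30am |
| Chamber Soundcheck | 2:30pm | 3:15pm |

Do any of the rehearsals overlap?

Sorted by start: Chamber Tracking, Woodwind Soundcheck, Sectional Warm-up, Brass Overdub, Dress Rehearsal, Chamber Soundcheck, Sectional Overdub, Tech Run-through, Chamber Run-through.
Woodwind Soundcheck starts after Chamber Tracking ends, so nothing later overlaps Chamber Tracking either.
Sectional Warm-up starts after Woodwind Soundcheck ends, so nothing later overlaps Woodwind Soundcheck either.
Brass Overdub starts after Sectional Warm-up ends, so nothing later overlaps Sectional Warm-up either.
Dress Rehearsal starts after Brass Overdub ends, so nothing later overlaps Brass Overdub either.
Chamber Soundcheck starts after Dress Rehearsal ends, so nothing later overlaps Dress Rehearsal either.
Sectional Overdub starts after Chamber Soundcheck ends, so nothing later overlaps Chamber Soundcheck either.
Tech Run-through starts after Sectional Overdub ends, so nothing later overlaps Sectional Overdub either.
Chamber Run-through starts after Tech Run-through ends.
Every pair is clear; the schedule has no overlaps.

No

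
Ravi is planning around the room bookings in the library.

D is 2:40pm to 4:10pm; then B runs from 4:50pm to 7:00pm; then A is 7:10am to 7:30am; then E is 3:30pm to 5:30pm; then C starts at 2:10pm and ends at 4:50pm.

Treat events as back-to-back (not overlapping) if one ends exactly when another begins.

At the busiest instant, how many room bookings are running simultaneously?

Sort all start/end points and keep a running count:
7:10am start A → 1
7:30am end A → 0
2:10pm start C → 1
2:40pm start D → 2
3:30pm start E → 3
4:10pm end D → 2
4:50pm end C → 1
4:50pm start B → 2
5:30pm end E → 1
7:00pm end B → 0
Peak is 3, at 3:30pm (C, D, E).

3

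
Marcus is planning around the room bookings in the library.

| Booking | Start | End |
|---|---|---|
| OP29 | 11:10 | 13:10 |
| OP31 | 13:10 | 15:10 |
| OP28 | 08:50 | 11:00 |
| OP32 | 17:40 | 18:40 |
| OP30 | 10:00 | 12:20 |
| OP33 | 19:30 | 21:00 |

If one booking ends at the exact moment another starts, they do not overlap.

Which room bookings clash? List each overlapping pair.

Two intervals overlap when each starts before the other ends.
Sorted by start: OP28, OP30, OP29, OP31, OP32, OP33.
OP30 starts before OP28 ends → OP28 and OP30 overlap.
OP29 starts after OP28 ends — done with OP28.
OP29 starts before OP30 ends → OP30 and OP29 overlap.
OP31 starts after OP30 ends — done with OP30.
OP31 starts exactly when OP29 ends (back-to-back, no overlap) — done with OP29.
OP32 starts after OP31 ends — done with OP31.
OP33 starts after OP32 ends.

OP28 & OP30, OP29 & OP30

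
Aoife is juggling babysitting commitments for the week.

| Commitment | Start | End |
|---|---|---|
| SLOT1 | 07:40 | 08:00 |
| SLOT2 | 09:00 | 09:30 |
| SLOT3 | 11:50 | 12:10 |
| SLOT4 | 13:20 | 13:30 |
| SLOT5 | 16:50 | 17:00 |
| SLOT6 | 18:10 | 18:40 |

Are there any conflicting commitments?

No

Check each pair: they overlap iff neither finishes before the other starts.
Sorted by start: SLOT1, SLOT2, SLOT3, SLOT4, SLOT5, SLOT6.
SLOT2 starts after SLOT1 ends — done with SLOT1.
SLOT3 starts after SLOT2 ends — done with SLOT2.
SLOT4 starts after SLOT3 ends — done with SLOT3.
SLOT5 starts after SLOT4 ends — done with SLOT4.
SLOT6 starts after SLOT5 ends.
Every pair is clear; the schedule has no overlaps.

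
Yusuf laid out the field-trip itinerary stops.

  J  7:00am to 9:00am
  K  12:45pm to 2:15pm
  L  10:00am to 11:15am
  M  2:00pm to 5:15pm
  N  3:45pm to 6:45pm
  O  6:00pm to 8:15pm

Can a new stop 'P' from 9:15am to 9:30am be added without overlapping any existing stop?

J: ends 9:00am at or before P starts 9:15am → clear.
L: starts 10:00am at or after P ends 9:30am → clear.
K: starts 12:45pm at or after P ends 9:30am → clear.
M: starts 2:00pm at or after P ends 9:30am → clear.
N: starts 3:45pm at or after P ends 9:30am → clear.
O: starts 6:00pm at or after P ends 9:30am → clear.

Yes — the slot is free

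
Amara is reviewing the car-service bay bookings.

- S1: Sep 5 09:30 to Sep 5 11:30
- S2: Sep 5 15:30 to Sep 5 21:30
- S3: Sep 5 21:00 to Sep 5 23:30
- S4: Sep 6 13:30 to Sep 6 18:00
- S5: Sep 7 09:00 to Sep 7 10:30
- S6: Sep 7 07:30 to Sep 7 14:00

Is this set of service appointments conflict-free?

No

Sorted by start: S1, S2, S3, S4, S6, S5.
S2 starts after S1 ends, so nothing later overlaps S1 either.
S3 starts before S2 ends → S2 and S3 overlap.
That's a conflict, so the schedule is not conflict-free.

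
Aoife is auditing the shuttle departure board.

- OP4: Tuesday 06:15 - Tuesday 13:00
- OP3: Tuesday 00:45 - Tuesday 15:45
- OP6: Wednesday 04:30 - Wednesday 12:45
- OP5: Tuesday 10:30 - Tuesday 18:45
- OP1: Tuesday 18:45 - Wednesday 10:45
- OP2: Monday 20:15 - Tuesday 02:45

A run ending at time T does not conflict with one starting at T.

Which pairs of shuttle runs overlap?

Two intervals overlap when each starts before the other ends.
Sorted by start: OP2, OP3, OP4, OP5, OP1, OP6.
OP3 starts before OP2 ends → OP2 and OP3 overlap.
OP4 starts after OP2 ends, so nothing later overlaps OP2 either.
OP4 starts before OP3 ends → OP3 and OP4 overlap.
OP5 starts before OP3 ends → OP3 and OP5 overlap.
OP1 starts after OP3 ends, so nothing later overlaps OP3 either.
OP5 starts before OP4 ends → OP4 and OP5 overlap.
OP1 starts after OP4 ends, so nothing later overlaps OP4 either.
OP1 starts exactly when OP5 ends (back-to-back, no overlap), so nothing later overlaps OP5 either.
OP6 starts before OP1 ends → OP1 and OP6 overlap.

OP1 & OP6, OP2 & OP3, OP3 & OP4, OP3 & OP5, OP4 & OP5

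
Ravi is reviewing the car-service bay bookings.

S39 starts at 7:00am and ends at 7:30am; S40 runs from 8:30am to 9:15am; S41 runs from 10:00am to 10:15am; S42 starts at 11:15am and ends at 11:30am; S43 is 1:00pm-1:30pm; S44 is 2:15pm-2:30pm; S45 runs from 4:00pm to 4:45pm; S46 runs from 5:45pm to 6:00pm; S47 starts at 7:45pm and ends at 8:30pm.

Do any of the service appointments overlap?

No

Check each pair: they overlap iff neither finishes before the other starts.
Sorted by start: S39, S40, S41, S42, S43, S44, S45, S46, S47.
S40 starts after S39 ends; S39 is clear from here.
S41 starts after S40 ends; S40 is clear from here.
S42 starts after S41 ends; S41 is clear from here.
S43 starts after S42 ends; S42 is clear from here.
S44 starts after S43 ends; S43 is clear from here.
S45 starts after S44 ends; S44 is clear from here.
S46 starts after S45 ends; S45 is clear from here.
S47 starts after S46 ends.
Every pair is clear; the schedule has no overlaps.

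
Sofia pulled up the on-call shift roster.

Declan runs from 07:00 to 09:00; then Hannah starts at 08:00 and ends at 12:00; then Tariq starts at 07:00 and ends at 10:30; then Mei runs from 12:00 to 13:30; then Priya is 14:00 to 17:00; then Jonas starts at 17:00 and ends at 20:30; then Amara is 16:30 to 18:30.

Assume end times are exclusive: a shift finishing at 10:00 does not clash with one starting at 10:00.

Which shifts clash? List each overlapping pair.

Amara & Jonas, Amara & Priya, Declan & Hannah, Declan & Tariq, Hannah & Tariq

Sorted by start: Declan, Tariq, Hannah, Mei, Priya, Amara, Jonas.
Tariq starts before Declan ends → Declan and Tariq overlap.
Hannah starts before Declan ends → Declan and Hannah overlap.
Mei starts after Declan ends; Declan is clear from here.
Hannah starts before Tariq ends → Tariq and Hannah overlap.
Mei starts after Tariq ends; Tariq is clear from here.
Mei starts exactly when Hannah ends (back-to-back, no overlap); Hannah is clear from here.
Priya starts after Mei ends; Mei is clear from here.
Amara starts before Priya ends → Priya and Amara overlap.
Jonas starts exactly when Priya ends (back-to-back, no overlap).
Jonas starts before Amara ends → Amara and Jonas overlap.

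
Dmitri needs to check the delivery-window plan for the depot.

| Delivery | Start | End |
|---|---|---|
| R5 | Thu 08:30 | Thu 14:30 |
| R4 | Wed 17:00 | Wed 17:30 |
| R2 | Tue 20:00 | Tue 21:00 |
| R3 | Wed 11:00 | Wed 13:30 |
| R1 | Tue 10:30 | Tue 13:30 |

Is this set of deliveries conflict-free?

Sorted by start: R1, R2, R3, R4, R5.
R2 starts after R1 ends, so R1 has no further overlaps.
R3 starts after R2 ends, so R2 has no further overlaps.
R4 starts after R3 ends, so R3 has no further overlaps.
R5 starts after R4 ends.
Every pair is clear; the schedule has no overlaps.

Yes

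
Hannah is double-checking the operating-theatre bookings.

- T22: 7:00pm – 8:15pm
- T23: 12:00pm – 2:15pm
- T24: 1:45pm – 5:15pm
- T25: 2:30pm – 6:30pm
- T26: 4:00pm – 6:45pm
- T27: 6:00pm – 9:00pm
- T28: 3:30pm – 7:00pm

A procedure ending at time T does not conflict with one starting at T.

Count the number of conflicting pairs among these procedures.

Check each pair: they overlap iff neither finishes before the other starts.
Sorted by start: T23, T24, T25, T28, T26, T27, T22.
T24 starts before T23 ends → T23 and T24 overlap.
T25 starts after T23 ends — done with T23.
T25 starts before T24 ends → T24 and T25 overlap.
T28 starts before T24 ends → T24 and T28 overlap.
T26 starts before T24 ends → T24 and T26 overlap.
T27 starts after T24 ends — done with T24.
T28 starts before T25 ends → T25 and T28 overlap.
T26 starts before T25 ends → T25 and T26 overlap.
T27 starts before T25 ends → T25 and T27 overlap.
T22 starts after T25 ends.
T26 starts before T28 ends → T28 and T26 overlap.
T27 starts before T28 ends → T28 and T27 overlap.
T22 starts exactly when T28 ends (back-to-back, no overlap).
T27 starts before T26 ends → T26 and T27 overlap.
T22 starts after T26 ends.
T22 starts before T27 ends → T27 and T22 overlap.
Overlapping pairs: T22 & T27, T23 & T24, T24 & T25, T24 & T26, T24 & T28, T25 & T26, T25 & T27, T25 & T28, T26 & T27, T26 & T28, T27 & T28 — 11 in total.

11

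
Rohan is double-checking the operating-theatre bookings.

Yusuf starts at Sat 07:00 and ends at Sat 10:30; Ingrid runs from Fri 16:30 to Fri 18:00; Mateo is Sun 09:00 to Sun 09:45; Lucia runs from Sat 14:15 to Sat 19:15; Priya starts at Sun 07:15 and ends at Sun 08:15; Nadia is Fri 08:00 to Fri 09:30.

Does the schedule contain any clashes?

Check each pair: they overlap iff neither finishes before the other starts.
Sorted by start: Nadia, Ingrid, Yusuf, Lucia, Priya, Mateo.
Ingrid starts after Nadia ends, so nothing later overlaps Nadia either.
Yusuf starts after Ingrid ends, so nothing later overlaps Ingrid either.
Lucia starts after Yusuf ends, so nothing later overlaps Yusuf either.
Priya starts after Lucia ends, so nothing later overlaps Lucia either.
Mateo starts after Priya ends.
Every pair is clear; the schedule has no overlaps.

No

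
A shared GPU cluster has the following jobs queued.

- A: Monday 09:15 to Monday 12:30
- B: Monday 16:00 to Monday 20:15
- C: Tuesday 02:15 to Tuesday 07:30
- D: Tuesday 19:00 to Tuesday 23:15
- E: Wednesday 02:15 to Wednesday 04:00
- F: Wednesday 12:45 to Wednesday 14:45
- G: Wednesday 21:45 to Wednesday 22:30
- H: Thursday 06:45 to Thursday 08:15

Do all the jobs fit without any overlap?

Yes

Check each pair: they overlap iff neither finishes before the other starts.
Sorted by start: A, B, C, D, E, F, G, H.
B starts after A ends; A is clear from here.
C starts after B ends; B is clear from here.
D starts after C ends; C is clear from here.
E starts after D ends; D is clear from here.
F starts after E ends; E is clear from here.
G starts after F ends; F is clear from here.
H starts after G ends.
Every pair is clear; the schedule has no overlaps.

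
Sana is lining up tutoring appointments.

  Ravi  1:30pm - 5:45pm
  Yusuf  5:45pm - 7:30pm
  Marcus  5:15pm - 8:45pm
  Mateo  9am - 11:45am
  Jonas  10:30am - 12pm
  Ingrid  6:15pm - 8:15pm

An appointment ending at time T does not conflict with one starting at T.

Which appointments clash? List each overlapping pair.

Sorted by start: Mateo, Jonas, Ravi, Marcus, Yusuf, Ingrid.
Jonas starts before Mateo ends → Mateo and Jonas overlap.
Ravi starts after Mateo ends, so Mateo has no further overlaps.
Ravi starts after Jonas ends, so Jonas has no further overlaps.
Marcus starts before Ravi ends → Ravi and Marcus overlap.
Yusuf starts exactly when Ravi ends (back-to-back, no overlap), so Ravi has no further overlaps.
Yusuf starts before Marcus ends → Marcus and Yusuf overlap.
Ingrid starts before Marcus ends → Marcus and Ingrid overlap.
Ingrid starts before Yusuf ends → Yusuf and Ingrid overlap.

Ingrid & Marcus, Ingrid & Yusuf, Jonas & Mateo, Marcus & Ravi, Marcus & Yusuf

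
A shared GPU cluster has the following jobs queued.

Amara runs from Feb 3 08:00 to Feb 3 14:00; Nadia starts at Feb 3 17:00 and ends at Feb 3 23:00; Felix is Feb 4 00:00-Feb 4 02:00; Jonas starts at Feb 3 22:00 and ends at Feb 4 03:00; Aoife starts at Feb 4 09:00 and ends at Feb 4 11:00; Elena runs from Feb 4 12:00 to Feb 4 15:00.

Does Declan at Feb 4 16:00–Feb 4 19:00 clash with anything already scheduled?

No — it doesn't clash with anything

Amara: ends Feb 3 14:00 at or before Declan starts Feb 4 16:00 → clear.
Nadia: ends Feb 3 23:00 at or before Declan starts Feb 4 16:00 → clear.
Jonas: ends Feb 4 03:00 at or before Declan starts Feb 4 16:00 → clear.
Felix: ends Feb 4 02:00 at or before Declan starts Feb 4 16:00 → clear.
Aoife: ends Feb 4 11:00 at or before Declan starts Feb 4 16:00 → clear.
Elena: ends Feb 4 15:00 at or before Declan starts Feb 4 16:00 → clear.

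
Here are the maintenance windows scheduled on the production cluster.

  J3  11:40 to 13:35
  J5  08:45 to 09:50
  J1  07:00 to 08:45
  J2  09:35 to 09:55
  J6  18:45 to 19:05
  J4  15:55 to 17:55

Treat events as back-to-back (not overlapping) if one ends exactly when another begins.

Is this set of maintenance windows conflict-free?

No

Check each pair: they overlap iff neither finishes before the other starts.
Sorted by start: J1, J5, J2, J3, J4, J6.
J5 starts exactly when J1 ends (back-to-back, no overlap) — done with J1.
J2 starts before J5 ends → J5 and J2 overlap.
That's a conflict, so the schedule is not conflict-free.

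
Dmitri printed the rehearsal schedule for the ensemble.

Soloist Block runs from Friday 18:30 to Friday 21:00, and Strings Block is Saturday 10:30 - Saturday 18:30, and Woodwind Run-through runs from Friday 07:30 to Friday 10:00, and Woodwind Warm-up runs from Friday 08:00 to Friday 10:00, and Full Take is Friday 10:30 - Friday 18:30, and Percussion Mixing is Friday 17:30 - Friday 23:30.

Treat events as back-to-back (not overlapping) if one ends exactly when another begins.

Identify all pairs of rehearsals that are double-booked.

Full Take & Percussion Mixing, Percussion Mixing & Soloist Block, Woodwind Run-through & Woodwind Warm-up

Sorted by start: Woodwind Run-through, Woodwind Warm-up, Full Take, Percussion Mixing, Soloist Block, Strings Block.
Woodwind Warm-up starts before Woodwind Run-through ends → Woodwind Run-through and Woodwind Warm-up overlap.
Full Take starts after Woodwind Run-through ends, so Woodwind Run-through has no further overlaps.
Full Take starts after Woodwind Warm-up ends, so Woodwind Warm-up has no further overlaps.
Percussion Mixing starts before Full Take ends → Full Take and Percussion Mixing overlap.
Soloist Block starts exactly when Full Take ends (back-to-back, no overlap), so Full Take has no further overlaps.
Soloist Block starts before Percussion Mixing ends → Percussion Mixing and Soloist Block overlap.
Strings Block starts after Percussion Mixing ends.
Strings Block starts after Soloist Block ends.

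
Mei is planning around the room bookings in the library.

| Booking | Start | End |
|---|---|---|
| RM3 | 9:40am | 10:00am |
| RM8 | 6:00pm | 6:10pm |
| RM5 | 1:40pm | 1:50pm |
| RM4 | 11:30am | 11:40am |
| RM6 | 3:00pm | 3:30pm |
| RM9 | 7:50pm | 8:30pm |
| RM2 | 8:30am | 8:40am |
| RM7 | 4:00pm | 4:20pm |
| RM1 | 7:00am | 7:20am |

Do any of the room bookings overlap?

Sorted by start: RM1, RM2, RM3, RM4, RM5, RM6, RM7, RM8, RM9.
RM2 starts after RM1 ends, so nothing later overlaps RM1 either.
RM3 starts after RM2 ends, so nothing later overlaps RM2 either.
RM4 starts after RM3 ends, so nothing later overlaps RM3 either.
RM5 starts after RM4 ends, so nothing later overlaps RM4 either.
RM6 starts after RM5 ends, so nothing later overlaps RM5 either.
RM7 starts after RM6 ends, so nothing later overlaps RM6 either.
RM8 starts after RM7 ends, so nothing later overlaps RM7 either.
RM9 starts after RM8 ends.
Every pair is clear; the schedule has no overlaps.

No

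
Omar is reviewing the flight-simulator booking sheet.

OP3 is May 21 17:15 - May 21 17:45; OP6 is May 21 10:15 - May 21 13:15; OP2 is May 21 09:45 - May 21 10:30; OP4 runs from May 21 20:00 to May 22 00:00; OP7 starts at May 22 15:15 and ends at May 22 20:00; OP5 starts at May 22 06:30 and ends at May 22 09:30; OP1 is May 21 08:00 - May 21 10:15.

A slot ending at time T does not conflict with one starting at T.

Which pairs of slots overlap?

Sorted by start: OP1, OP2, OP6, OP3, OP4, OP5, OP7.
OP2 starts before OP1 ends → OP1 and OP2 overlap.
OP6 starts exactly when OP1 ends (back-to-back, no overlap); OP1 is clear from here.
OP6 starts before OP2 ends → OP2 and OP6 overlap.
OP3 starts after OP2 ends; OP2 is clear from here.
OP3 starts after OP6 ends; OP6 is clear from here.
OP4 starts after OP3 ends; OP3 is clear from here.
OP5 starts after OP4 ends; OP4 is clear from here.
OP7 starts after OP5 ends.

OP1 & OP2, OP2 & OP6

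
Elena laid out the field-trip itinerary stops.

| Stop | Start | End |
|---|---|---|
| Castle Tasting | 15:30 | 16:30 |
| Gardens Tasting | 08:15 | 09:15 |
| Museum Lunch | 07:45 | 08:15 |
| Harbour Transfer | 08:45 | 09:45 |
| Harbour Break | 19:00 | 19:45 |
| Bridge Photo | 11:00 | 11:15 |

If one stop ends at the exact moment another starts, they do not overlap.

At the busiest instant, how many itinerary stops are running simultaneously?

2

Walk through starts and ends in time order (an end at T is processed before a start at T):
07:45 start Museum Lunch → 1
08:15 end Museum Lunch → 0
08:15 start Gardens Tasting → 1
08:45 start Harbour Transfer → 2
09:15 end Gardens Tasting → 1
09:45 end Harbour Transfer → 0
11:00 start Bridge Photo → 1
11:15 end Bridge Photo → 0
15:30 start Castle Tasting → 1
16:30 end Castle Tasting → 0
19:00 start Harbour Break → 1
19:45 end Harbour Break → 0
Peak is 2, at 08:45 (Gardens Tasting, Harbour Transfer).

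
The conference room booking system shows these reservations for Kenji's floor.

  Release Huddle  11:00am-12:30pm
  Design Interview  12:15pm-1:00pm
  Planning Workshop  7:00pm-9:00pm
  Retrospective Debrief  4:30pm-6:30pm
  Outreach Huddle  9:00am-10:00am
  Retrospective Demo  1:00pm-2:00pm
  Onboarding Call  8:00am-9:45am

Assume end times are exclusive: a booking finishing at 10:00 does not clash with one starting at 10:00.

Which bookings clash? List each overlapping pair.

Check each pair: they overlap iff neither finishes before the other starts.
Sorted by start: Onboarding Call, Outreach Huddle, Release Huddle, Design Interview, Retrospective Demo, Retrospective Debrief, Planning Workshop.
Outreach Huddle starts before Onboarding Call ends → Onboarding Call and Outreach Huddle overlap.
Release Huddle starts after Onboarding Call ends, so Onboarding Call has no further overlaps.
Release Huddle starts after Outreach Huddle ends, so Outreach Huddle has no further overlaps.
Design Interview starts before Release Huddle ends → Release Huddle and Design Interview overlap.
Retrospective Demo starts after Release Huddle ends, so Release Huddle has no further overlaps.
Retrospective Demo starts exactly when Design Interview ends (back-to-back, no overlap), so Design Interview has no further overlaps.
Retrospective Debrief starts after Retrospective Demo ends, so Retrospective Demo has no further overlaps.
Planning Workshop starts after Retrospective Debrief ends.

Design Interview & Release Huddle, Onboarding Call & Outreach Huddle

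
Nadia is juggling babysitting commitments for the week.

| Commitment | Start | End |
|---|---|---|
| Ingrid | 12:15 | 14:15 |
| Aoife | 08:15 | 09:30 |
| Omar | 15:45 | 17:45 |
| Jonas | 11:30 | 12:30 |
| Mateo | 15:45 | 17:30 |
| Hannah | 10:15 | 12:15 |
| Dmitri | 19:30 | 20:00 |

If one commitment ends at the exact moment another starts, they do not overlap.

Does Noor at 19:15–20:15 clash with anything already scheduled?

Yes — it overlaps Dmitri

Aoife: ends 09:30 at or before Noor starts 19:15 → clear.
Hannah: ends 12:15 at or before Noor starts 19:15 → clear.
Jonas: ends 12:30 at or before Noor starts 19:15 → clear.
Ingrid: ends 14:15 at or before Noor starts 19:15 → clear.
Omar: ends 17:45 at or before Noor starts 19:15 → clear.
Mateo: ends 17:30 at or before Noor starts 19:15 → clear.
Dmitri: starts 19:30 before Noor ends 20:15, and ends 20:00 after Noor starts 19:15 → overlap.
Noor overlaps Dmitri.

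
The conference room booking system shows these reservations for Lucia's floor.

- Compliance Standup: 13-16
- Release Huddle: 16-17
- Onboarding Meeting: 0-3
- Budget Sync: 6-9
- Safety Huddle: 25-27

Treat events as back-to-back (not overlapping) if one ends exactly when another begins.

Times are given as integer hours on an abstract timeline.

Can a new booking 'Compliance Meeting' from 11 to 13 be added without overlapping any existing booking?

Onboarding Meeting: ends 3 at or before Compliance Meeting starts 11 → clear.
Budget Sync: ends 9 at or before Compliance Meeting starts 11 → clear.
Compliance Standup: starts 13 at or after Compliance Meeting ends 13 → clear.
Release Huddle: starts 16 at or after Compliance Meeting ends 13 → clear.
Safety Huddle: starts 25 at or after Compliance Meeting ends 13 → clear.

Yes — the slot is free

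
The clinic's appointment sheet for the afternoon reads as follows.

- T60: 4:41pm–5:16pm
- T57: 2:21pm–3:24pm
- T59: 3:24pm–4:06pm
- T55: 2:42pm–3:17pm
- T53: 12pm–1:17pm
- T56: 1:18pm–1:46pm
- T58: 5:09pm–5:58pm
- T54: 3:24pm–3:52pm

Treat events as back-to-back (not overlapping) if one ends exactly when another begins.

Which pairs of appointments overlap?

Sorted by start: T53, T56, T57, T55, T54, T59, T60, T58.
T56 starts after T53 ends, so nothing later overlaps T53 either.
T57 starts after T56 ends, so nothing later overlaps T56 either.
T55 starts before T57 ends → T57 and T55 overlap.
T54 starts exactly when T57 ends (back-to-back, no overlap), so nothing later overlaps T57 either.
T54 starts after T55 ends, so nothing later overlaps T55 either.
T59 starts before T54 ends → T54 and T59 overlap.
T60 starts after T54 ends, so nothing later overlaps T54 either.
T60 starts after T59 ends, so nothing later overlaps T59 either.
T58 starts before T60 ends → T60 and T58 overlap.

T54 & T59, T55 & T57, T58 & T60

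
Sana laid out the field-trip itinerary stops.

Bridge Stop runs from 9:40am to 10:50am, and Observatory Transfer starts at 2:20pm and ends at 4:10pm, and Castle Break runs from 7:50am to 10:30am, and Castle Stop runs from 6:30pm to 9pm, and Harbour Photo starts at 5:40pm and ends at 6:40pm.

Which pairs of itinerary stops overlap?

Sorted by start: Castle Break, Bridge Stop, Observatory Transfer, Harbour Photo, Castle Stop.
Bridge Stop starts before Castle Break ends → Castle Break and Bridge Stop overlap.
Observatory Transfer starts after Castle Break ends; Castle Break is clear from here.
Observatory Transfer starts after Bridge Stop ends; Bridge Stop is clear from here.
Harbour Photo starts after Observatory Transfer ends; Observatory Transfer is clear from here.
Castle Stop starts before Harbour Photo ends → Harbour Photo and Castle Stop overlap.

Bridge Stop & Castle Break, Castle Stop & Harbour Photo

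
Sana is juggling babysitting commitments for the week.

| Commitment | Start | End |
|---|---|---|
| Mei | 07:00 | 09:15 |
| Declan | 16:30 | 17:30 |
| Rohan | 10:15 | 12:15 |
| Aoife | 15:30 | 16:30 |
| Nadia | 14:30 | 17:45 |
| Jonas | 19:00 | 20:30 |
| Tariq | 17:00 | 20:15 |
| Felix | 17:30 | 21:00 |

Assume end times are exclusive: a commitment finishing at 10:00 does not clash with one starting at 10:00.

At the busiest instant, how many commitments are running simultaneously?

3

Sort all start/end points and keep a running count:
07:00 start Mei → 1
09:15 end Mei → 0
10:15 start Rohan → 1
12:15 end Rohan → 0
14:30 start Nadia → 1
15:30 start Aoife → 2
16:30 end Aoife → 1
16:30 start Declan → 2
17:00 start Tariq → 3
17:30 end Declan → 2
17:30 start Felix → 3
17:45 end Nadia → 2
19:00 start Jonas → 3
20:15 end Tariq → 2
20:30 end Jonas → 1
21:00 end Felix → 0
Peak is 3, at 17:00 (Declan, Nadia, Tariq).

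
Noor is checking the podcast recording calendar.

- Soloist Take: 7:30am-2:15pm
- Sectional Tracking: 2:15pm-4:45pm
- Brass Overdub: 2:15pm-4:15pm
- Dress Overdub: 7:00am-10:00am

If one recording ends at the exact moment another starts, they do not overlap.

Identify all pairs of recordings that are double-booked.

Sorted by start: Dress Overdub, Soloist Take, Sectional Tracking, Brass Overdub.
Soloist Take starts before Dress Overdub ends → Dress Overdub and Soloist Take overlap.
Sectional Tracking starts after Dress Overdub ends; Dress Overdub is clear from here.
Sectional Tracking starts exactly when Soloist Take ends (back-to-back, no overlap); Soloist Take is clear from here.
Brass Overdub starts before Sectional Tracking ends → Sectional Tracking and Brass Overdub overlap.

Brass Overdub & Sectional Tracking, Dress Overdub & Soloist Take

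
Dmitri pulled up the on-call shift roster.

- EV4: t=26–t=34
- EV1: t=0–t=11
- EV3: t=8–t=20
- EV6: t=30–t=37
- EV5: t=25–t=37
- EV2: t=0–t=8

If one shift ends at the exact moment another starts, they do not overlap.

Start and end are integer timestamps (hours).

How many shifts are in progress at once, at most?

Walk through starts and ends in time order (an end at T is processed before a start at T):
t=0 start EV1 → 1
t=0 start EV2 → 2
t=8 end EV2 → 1
t=8 start EV3 → 2
t=11 end EV1 → 1
t=20 end EV3 → 0
t=25 start EV5 → 1
t=26 start EV4 → 2
t=30 start EV6 → 3
t=34 end EV4 → 2
t=37 end EV5 → 1
t=37 end EV6 → 0
Peak is 3, at t=30 (EV4, EV5, EV6).

3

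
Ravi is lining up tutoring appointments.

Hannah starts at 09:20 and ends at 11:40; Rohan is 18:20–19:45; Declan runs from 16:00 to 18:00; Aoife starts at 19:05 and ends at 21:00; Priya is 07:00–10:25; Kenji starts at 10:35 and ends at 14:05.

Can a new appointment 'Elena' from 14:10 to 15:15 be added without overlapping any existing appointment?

Priya: ends 10:25 at or before Elena starts 14:10 → clear.
Hannah: ends 11:40 at or before Elena starts 14:10 → clear.
Kenji: ends 14:05 at or before Elena starts 14:10 → clear.
Declan: starts 16:00 at or after Elena ends 15:15 → clear.
Rohan: starts 18:20 at or after Elena ends 15:15 → clear.
Aoife: starts 19:05 at or after Elena ends 15:15 → clear.

Yes — the slot is free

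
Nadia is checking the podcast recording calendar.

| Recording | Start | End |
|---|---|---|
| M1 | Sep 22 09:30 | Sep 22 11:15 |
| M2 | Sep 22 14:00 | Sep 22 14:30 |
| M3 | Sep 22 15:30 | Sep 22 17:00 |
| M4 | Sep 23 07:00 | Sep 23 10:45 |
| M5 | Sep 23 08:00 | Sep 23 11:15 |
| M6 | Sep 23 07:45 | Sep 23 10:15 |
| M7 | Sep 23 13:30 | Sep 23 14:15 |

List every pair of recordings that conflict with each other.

M4 & M5, M4 & M6, M5 & M6

Sorted by start: M1, M2, M3, M4, M6, M5, M7.
M2 starts after M1 ends — done with M1.
M3 starts after M2 ends — done with M2.
M4 starts after M3 ends — done with M3.
M6 starts before M4 ends → M4 and M6 overlap.
M5 starts before M4 ends → M4 and M5 overlap.
M7 starts after M4 ends.
M5 starts before M6 ends → M6 and M5 overlap.
M7 starts after M6 ends.
M7 starts after M5 ends.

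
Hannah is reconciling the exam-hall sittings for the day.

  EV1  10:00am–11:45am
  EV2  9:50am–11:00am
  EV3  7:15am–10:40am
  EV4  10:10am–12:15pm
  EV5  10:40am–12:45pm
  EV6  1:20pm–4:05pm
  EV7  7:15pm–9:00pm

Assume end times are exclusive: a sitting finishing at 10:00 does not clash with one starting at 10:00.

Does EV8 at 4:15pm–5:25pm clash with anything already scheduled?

EV3: ends 10:40am at or before EV8 starts 4:15pm → clear.
EV2: ends 11:00am at or before EV8 starts 4:15pm → clear.
EV1: ends 11:45am at or before EV8 starts 4:15pm → clear.
EV4: ends 12:15pm at or before EV8 starts 4:15pm → clear.
EV5: ends 12:45pm at or before EV8 starts 4:15pm → clear.
EV6: ends 4:05pm at or before EV8 starts 4:15pm → clear.
EV7: starts 7:15pm at or after EV8 ends 5:25pm → clear.

No — it doesn't clash with anything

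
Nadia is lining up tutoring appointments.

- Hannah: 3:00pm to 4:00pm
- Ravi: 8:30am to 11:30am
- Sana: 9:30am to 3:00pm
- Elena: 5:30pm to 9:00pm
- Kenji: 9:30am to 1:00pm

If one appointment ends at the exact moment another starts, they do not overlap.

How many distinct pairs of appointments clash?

Sorted by start: Ravi, Kenji, Sana, Hannah, Elena.
Kenji starts before Ravi ends → Ravi and Kenji overlap.
Sana starts before Ravi ends → Ravi and Sana overlap.
Hannah starts after Ravi ends, so Ravi has no further overlaps.
Sana starts before Kenji ends → Kenji and Sana overlap.
Hannah starts after Kenji ends, so Kenji has no further overlaps.
Hannah starts exactly when Sana ends (back-to-back, no overlap), so Sana has no further overlaps.
Elena starts after Hannah ends.
Overlapping pairs: Kenji & Ravi, Kenji & Sana, Ravi & Sana — 3 in total.

3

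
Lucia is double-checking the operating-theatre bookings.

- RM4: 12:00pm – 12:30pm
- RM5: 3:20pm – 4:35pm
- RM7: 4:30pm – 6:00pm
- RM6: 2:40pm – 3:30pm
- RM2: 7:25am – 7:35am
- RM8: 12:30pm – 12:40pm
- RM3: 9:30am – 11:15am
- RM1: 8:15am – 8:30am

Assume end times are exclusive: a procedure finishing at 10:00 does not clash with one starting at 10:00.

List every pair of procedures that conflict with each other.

RM5 & RM6, RM5 & RM7

Two intervals overlap when each starts before the other ends.
Sorted by start: RM2, RM1, RM3, RM4, RM8, RM6, RM5, RM7.
RM1 starts after RM2 ends — done with RM2.
RM3 starts after RM1 ends — done with RM1.
RM4 starts after RM3 ends — done with RM3.
RM8 starts exactly when RM4 ends (back-to-back, no overlap) — done with RM4.
RM6 starts after RM8 ends — done with RM8.
RM5 starts before RM6 ends → RM6 and RM5 overlap.
RM7 starts after RM6 ends.
RM7 starts before RM5 ends → RM5 and RM7 overlap.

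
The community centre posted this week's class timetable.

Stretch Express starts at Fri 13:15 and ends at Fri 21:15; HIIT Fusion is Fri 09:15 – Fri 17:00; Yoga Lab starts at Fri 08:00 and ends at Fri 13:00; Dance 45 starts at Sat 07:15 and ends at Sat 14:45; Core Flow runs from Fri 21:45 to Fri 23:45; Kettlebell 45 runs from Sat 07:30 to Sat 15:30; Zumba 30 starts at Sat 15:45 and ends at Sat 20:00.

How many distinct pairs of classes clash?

Check each pair: they overlap iff neither finishes before the other starts.
Sorted by start: Yoga Lab, HIIT Fusion, Stretch Express, Core Flow, Dance 45, Kettlebell 45, Zumba 30.
HIIT Fusion starts before Yoga Lab ends → Yoga Lab and HIIT Fusion overlap.
Stretch Express starts after Yoga Lab ends; Yoga Lab is clear from here.
Stretch Express starts before HIIT Fusion ends → HIIT Fusion and Stretch Express overlap.
Core Flow starts after HIIT Fusion ends; HIIT Fusion is clear from here.
Core Flow starts after Stretch Express ends; Stretch Express is clear from here.
Dance 45 starts after Core Flow ends; Core Flow is clear from here.
Kettlebell 45 starts before Dance 45 ends → Dance 45 and Kettlebell 45 overlap.
Zumba 30 starts after Dance 45 ends.
Zumba 30 starts after Kettlebell 45 ends.
Overlapping pairs: Dance 45 & Kettlebell 45, HIIT Fusion & Stretch Express, HIIT Fusion & Yoga Lab — 3 in total.

3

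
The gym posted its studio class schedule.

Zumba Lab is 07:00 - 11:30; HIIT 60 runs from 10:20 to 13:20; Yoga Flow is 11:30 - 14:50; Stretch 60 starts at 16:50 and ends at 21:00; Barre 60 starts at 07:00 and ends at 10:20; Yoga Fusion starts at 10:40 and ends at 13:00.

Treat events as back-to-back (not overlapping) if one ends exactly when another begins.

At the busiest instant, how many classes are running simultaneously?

Sweep the timeline, counting +1 at each start and −1 at each end (ends before starts at a tie):
07:00 start Barre 60 → 1
07:00 start Zumba Lab → 2
10:20 end Barre 60 → 1
10:20 start HIIT 60 → 2
10:40 start Yoga Fusion → 3
11:30 end Zumba Lab → 2
11:30 start Yoga Flow → 3
13:00 end Yoga Fusion → 2
13:20 end HIIT 60 → 1
14:50 end Yoga Flow → 0
16:50 start Stretch 60 → 1
21:00 end Stretch 60 → 0
Peak is 3, at 10:40 (HIIT 60, Yoga Fusion, Zumba Lab).

3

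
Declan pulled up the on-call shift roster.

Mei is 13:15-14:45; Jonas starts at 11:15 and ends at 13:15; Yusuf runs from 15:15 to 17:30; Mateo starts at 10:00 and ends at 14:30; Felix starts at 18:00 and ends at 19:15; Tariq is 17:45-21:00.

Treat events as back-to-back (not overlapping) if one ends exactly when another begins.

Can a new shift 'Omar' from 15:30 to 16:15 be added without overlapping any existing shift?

Mateo: ends 14:30 at or before Omar starts 15:30 → clear.
Jonas: ends 13:15 at or before Omar starts 15:30 → clear.
Mei: ends 14:45 at or before Omar starts 15:30 → clear.
Yusuf: starts 15:15 before Omar ends 16:15, and ends 17:30 after Omar starts 15:30 → overlap.
Tariq: starts 17:45 at or after Omar ends 16:15 → clear.
Felix: starts 18:00 at or after Omar ends 16:15 → clear.
Omar overlaps Yusuf.

No — it overlaps Yusuf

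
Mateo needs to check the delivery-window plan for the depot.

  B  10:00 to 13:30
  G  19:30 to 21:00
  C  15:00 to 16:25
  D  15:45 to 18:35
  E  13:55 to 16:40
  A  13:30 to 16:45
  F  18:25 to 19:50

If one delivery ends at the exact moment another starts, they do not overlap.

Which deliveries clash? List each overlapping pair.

A & C, A & D, A & E, C & D, C & E, D & E, D & F, F & G

Two intervals overlap when each starts before the other ends.
Sorted by start: B, A, E, C, D, F, G.
A starts exactly when B ends (back-to-back, no overlap); B is clear from here.
E starts before A ends → A and E overlap.
C starts before A ends → A and C overlap.
D starts before A ends → A and D overlap.
F starts after A ends; A is clear from here.
C starts before E ends → E and C overlap.
D starts before E ends → E and D overlap.
F starts after E ends; E is clear from here.
D starts before C ends → C and D overlap.
F starts after C ends; C is clear from here.
F starts before D ends → D and F overlap.
G starts after D ends.
G starts before F ends → F and G overlap.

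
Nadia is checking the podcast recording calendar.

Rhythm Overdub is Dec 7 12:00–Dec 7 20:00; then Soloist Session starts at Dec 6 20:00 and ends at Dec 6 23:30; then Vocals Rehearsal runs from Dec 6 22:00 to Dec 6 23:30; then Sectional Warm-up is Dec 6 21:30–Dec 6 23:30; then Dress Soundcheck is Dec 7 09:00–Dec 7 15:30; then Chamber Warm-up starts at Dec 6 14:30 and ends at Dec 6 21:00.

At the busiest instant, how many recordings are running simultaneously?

3

Sort all start/end points and keep a running count:
Dec 6 14:30 start Chamber Warm-up → 1
Dec 6 20:00 start Soloist Session → 2
Dec 6 21:00 end Chamber Warm-up → 1
Dec 6 21:30 start Sectional Warm-up → 2
Dec 6 22:00 start Vocals Rehearsal → 3
Dec 6 23:30 end Sectional Warm-up → 2
Dec 6 23:30 end Soloist Session → 1
Dec 6 23:30 end Vocals Rehearsal → 0
Dec 7 09:00 start Dress Soundcheck → 1
Dec 7 12:00 start Rhythm Overdub → 2
Dec 7 15:30 end Dress Soundcheck → 1
Dec 7 20:00 end Rhythm Overdub → 0
Peak is 3, at Dec 6 22:00 (Sectional Warm-up, Soloist Session, Vocals Rehearsal).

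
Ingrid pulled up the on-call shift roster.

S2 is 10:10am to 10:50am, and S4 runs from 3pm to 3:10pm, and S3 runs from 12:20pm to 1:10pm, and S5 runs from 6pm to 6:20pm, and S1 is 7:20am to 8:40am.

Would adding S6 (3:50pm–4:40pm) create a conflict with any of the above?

S1: ends 8:40am at or before S6 starts 3:50pm → clear.
S2: ends 10:50am at or before S6 starts 3:50pm → clear.
S3: ends 1:10pm at or before S6 starts 3:50pm → clear.
S4: ends 3:10pm at or before S6 starts 3:50pm → clear.
S5: starts 6pm at or after S6 ends 4:40pm → clear.

No — it doesn't clash with anything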